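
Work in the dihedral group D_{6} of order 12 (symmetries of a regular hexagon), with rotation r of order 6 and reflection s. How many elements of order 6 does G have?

2

The elements of order 6 are: r, r^5.
That's 2.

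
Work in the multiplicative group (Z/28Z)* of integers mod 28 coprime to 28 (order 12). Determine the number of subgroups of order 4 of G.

|G| = 12 and 4 | 12, so subgroups of order 4 are possible by Lagrange.
The subgroups of order 4 are: {1, 13, 15, 27}.
So G has 1 subgroup of order 4.

1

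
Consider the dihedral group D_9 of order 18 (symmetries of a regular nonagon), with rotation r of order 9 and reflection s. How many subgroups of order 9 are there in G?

1

|G| = 18 and 9 | 18, so subgroups of order 9 are possible by Lagrange.
The subgroups of order 9 are: {e, r, r^2, r^3, r^4, r^5, r^6, r^7, r^8}.
So G has 1 subgroup of order 9.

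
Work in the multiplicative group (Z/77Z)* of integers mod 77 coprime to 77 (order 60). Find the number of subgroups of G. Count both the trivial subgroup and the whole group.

|G| = 60, so by Lagrange every subgroup order divides 60. Divisors: 1, 2, 3, 4, 5, 6, 10, 12, 15, 20, 30, 60.
Subgroups by order — order 1: 1; order 2: 3; order 3: 1; order 4: 1; order 5: 1; order 6: 3; order 10: 3; order 12: 1; order 15: 1; order 20: 1; order 30: 3; order 60: 1.
Total: 1 + 3 + 1 + 1 + 1 + 3 + 3 + 1 + 1 + 1 + 3 + 1 = 20.

20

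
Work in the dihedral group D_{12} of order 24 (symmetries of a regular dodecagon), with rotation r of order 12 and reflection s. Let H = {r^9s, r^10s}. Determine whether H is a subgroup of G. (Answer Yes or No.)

The identity e ∉ H, so H is not a subgroup.

No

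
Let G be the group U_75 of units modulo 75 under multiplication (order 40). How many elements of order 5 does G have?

4

The elements of order 5 are: 16, 31, 46, 61.
That's 4.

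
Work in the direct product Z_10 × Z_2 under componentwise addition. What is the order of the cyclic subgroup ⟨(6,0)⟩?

5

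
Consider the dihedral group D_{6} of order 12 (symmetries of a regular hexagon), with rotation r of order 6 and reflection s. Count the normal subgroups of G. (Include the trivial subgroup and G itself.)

7

G has 16 subgroups. Checking conjugation-invariance by order — order 1: 1/1 normal; order 2: 1/7 normal; order 3: 1/1 normal; order 4: 0/3 normal; order 6: 3/3 normal; order 12: 1/1 normal.
Total normal subgroups: 7.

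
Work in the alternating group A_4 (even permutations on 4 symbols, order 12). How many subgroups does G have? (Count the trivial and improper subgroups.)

10

|G| = 12, so by Lagrange every subgroup order divides 12. Divisors: 1, 2, 3, 4, 6, 12.
Subgroups by order — order 1: 1; order 2: 3; order 3: 4; order 4: 1; order 6: 0; order 12: 1.
Total: 1 + 3 + 4 + 1 + 0 + 1 = 10.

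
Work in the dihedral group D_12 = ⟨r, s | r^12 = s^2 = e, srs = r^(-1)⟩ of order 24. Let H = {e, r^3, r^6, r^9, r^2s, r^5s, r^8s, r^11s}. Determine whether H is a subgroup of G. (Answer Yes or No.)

Yes

|H| = 8 divides |G| = 24, consistent with Lagrange.
H contains the identity, every element's inverse is in H, and H is closed under ·: it is a subgroup.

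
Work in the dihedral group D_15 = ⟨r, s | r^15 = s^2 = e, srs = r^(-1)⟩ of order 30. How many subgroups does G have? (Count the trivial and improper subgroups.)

28

|G| = 30, so by Lagrange every subgroup order divides 30. Divisors: 1, 2, 3, 5, 6, 10, 15, 30.
Subgroups by order — order 1: 1; order 2: 15; order 3: 1; order 5: 1; order 6: 5; order 10: 3; order 15: 1; order 30: 1.
Total: 1 + 15 + 1 + 1 + 5 + 3 + 1 + 1 = 28.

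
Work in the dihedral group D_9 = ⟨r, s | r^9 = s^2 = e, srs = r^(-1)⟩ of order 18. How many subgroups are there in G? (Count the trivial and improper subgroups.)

|G| = 18, so by Lagrange every subgroup order divides 18. Divisors: 1, 2, 3, 6, 9, 18.
Subgroups by order — order 1: 1; order 2: 9; order 3: 1; order 6: 3; order 9: 1; order 18: 1.
Total: 1 + 9 + 1 + 3 + 1 + 1 = 16.

16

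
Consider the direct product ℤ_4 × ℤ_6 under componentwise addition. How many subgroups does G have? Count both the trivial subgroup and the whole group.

|G| = 24, so by Lagrange every subgroup order divides 24. Divisors: 1, 2, 3, 4, 6, 8, 12, 24.
Subgroups by order — order 1: 1; order 2: 3; order 3: 1; order 4: 3; order 6: 3; order 8: 1; order 12: 3; order 24: 1.
Total: 1 + 3 + 1 + 3 + 3 + 1 + 3 + 1 = 16.

16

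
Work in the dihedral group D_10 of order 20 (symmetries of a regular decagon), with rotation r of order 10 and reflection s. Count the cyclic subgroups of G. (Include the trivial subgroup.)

14

A cyclic subgroup of order d is generated by each of its φ(d) elements of order d, so the cyclic subgroups of order d number (#elements of order d)/φ(d).
Cyclic subgroups by order — order 1: 1; order 2: 11; order 5: 1; order 10: 1.
Total: 14.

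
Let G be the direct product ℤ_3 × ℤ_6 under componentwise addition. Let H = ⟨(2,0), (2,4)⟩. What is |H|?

|⟨(2,0)⟩| = 3 and |⟨(2,4)⟩| = 3, so |H| is a multiple of lcm(3, 3) = 3 and divides |G| = 18.
Closing under the operation: H = {(0,0), (0,2), (0,4), (1,0), (1,2), (1,4), (2,0), (2,2), (2,4)}, so |H| = 9.

9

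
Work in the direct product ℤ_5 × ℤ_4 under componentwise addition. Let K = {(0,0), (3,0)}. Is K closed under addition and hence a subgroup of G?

No

(3,0) ∈ K but its inverse (2,0) ∉ K, so K is not a subgroup.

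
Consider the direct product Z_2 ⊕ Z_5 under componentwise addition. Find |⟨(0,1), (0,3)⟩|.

5

|⟨(0,1)⟩| = 5 and |⟨(0,3)⟩| = 5, so |H| is a multiple of lcm(5, 5) = 5 and divides |G| = 10.
Closing under the operation: H = {(0,0), (0,1), (0,2), (0,3), (0,4)}, so |H| = 5.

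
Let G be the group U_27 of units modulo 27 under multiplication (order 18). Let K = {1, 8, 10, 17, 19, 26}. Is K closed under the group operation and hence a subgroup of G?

|K| = 6 divides |G| = 18, consistent with Lagrange.
K contains the identity, every element's inverse is in K, and K is closed under ·: it is a subgroup.
In fact K = ⟨17⟩.

Yes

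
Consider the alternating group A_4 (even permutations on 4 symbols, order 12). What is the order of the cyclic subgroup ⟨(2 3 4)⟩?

Computing powers of (2 3 4): the smallest k with ((2 3 4))^k = e is k = 3.

3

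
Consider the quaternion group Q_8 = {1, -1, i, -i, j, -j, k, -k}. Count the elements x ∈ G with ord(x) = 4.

The elements of order 4 are: i, -i, j, -j, k, -k.
That's 6.

6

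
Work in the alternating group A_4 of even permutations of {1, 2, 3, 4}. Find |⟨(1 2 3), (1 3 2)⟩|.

3

|⟨(1 2 3)⟩| = 3 and |⟨(1 3 2)⟩| = 3, so |H| is a multiple of lcm(3, 3) = 3 and divides |G| = 12.
Closing under the operation: H = {e, (1 2 3), (1 3 2)}, so |H| = 3.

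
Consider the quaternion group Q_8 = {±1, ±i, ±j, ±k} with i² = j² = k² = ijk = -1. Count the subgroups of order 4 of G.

3

|G| = 8 and 4 | 8, so subgroups of order 4 are possible by Lagrange.
The subgroups of order 4 are: {1, -1, i, -i}; {1, -1, j, -j}; {1, -1, k, -k}.
So G has 3 subgroups of order 4.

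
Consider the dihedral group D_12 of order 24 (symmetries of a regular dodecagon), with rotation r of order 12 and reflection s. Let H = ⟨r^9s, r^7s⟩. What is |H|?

|⟨r^9s⟩| = 2 and |⟨r^7s⟩| = 2, so |H| is a multiple of lcm(2, 2) = 2 and divides |G| = 24.
Closing under the operation: H = {e, r^2, r^4, r^6, r^8, r^10, rs, r^3s, r^5s, r^7s, r^9s, r^11s}, so |H| = 12.

12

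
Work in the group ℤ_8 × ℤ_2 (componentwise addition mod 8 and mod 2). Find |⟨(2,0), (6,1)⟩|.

|⟨(2,0)⟩| = 4 and |⟨(6,1)⟩| = 4, so |H| is a multiple of lcm(4, 4) = 4 and divides |G| = 16.
Closing under the operation: H = {(0,0), (0,1), (2,0), (2,1), (4,0), (4,1), (6,0), (6,1)}, so |H| = 8.

8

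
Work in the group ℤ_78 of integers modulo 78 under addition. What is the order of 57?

In ℤ_78, the order of an element a is n/gcd(a, n).
gcd(57, 78) = 3, so |⟨57⟩| = 78/3 = 26.

26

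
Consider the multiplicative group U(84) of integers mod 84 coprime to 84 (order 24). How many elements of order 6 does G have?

14

Enumerating element orders in G gives 14 elements of order 6.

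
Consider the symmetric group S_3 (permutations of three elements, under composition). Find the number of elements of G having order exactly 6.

0

No element of G has order 6 (even though 6 | 6).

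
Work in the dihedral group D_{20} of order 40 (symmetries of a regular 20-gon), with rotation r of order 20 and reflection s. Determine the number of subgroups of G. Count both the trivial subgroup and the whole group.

|G| = 40, so by Lagrange every subgroup order divides 40. Divisors: 1, 2, 4, 5, 8, 10, 20, 40.
Subgroups by order — order 1: 1; order 2: 21; order 4: 11; order 5: 1; order 8: 5; order 10: 5; order 20: 3; order 40: 1.
Total: 1 + 21 + 11 + 1 + 5 + 5 + 3 + 1 = 48.

48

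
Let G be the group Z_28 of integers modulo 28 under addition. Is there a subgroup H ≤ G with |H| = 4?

Yes

4 | 28. A subgroup of order 4 is {0, 7, 14, 21}.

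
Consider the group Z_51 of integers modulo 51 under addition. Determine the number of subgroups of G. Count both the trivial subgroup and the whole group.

4

A cyclic group of order 51 has exactly one subgroup for each divisor of 51.
Divisors of 51: 1, 3, 17, 51.
So Z_51 has 4 subgroups.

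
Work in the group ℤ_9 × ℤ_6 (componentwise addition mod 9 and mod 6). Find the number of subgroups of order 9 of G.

|G| = 54 and 9 | 54, so subgroups of order 9 are possible by Lagrange.
The subgroups of order 9 are: {(0,0), (0,2), (0,4), (3,0), (3,2), (3,4), (6,0), (6,2), (6,4)}; {(0,0), (1,0), (2,0), (3,0), (4,0), (5,0), (6,0), (7,0), (8,0)}; {(0,0), (1,2), (2,4), (3,0), (4,2), (5,4), (6,0), (7,2), (8,4)}; {(0,0), (1,4), (2,2), (3,0), (4,4), (5,2), (6,0), (7,4), (8,2)}.
So G has 4 subgroups of order 9.

4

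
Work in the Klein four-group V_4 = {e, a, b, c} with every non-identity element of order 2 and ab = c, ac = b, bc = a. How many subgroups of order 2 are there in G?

3

|G| = 4 and 2 | 4, so subgroups of order 2 are possible by Lagrange.
The subgroups of order 2 are: {e, a}; {e, b}; {e, c}.
So G has 3 subgroups of order 2.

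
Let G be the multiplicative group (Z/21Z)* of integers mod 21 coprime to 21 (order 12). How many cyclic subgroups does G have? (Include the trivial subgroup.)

Group the elements of G by the cyclic subgroup they generate; each cyclic subgroup of order d accounts for φ(d) elements.
Cyclic subgroups by order — order 1: 1; order 2: 3; order 3: 1; order 6: 3.
Total: 8.

8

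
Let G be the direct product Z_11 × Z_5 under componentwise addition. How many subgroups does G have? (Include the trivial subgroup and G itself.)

4

|G| = 55, so by Lagrange every subgroup order divides 55. Divisors: 1, 5, 11, 55.
Subgroups by order — order 1: 1; order 5: 1; order 11: 1; order 55: 1.
Total: 1 + 1 + 1 + 1 = 4.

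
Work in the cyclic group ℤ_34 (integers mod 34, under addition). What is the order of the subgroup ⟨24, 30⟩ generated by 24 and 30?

17

|⟨24⟩| = 17 and |⟨30⟩| = 17, so |H| is a multiple of lcm(17, 17) = 17 and divides |G| = 34.
Closing under the operation: H = {0, 2, 4, 6, 8, 10, 12, 14, 16, 18, 20, 22, 24, 26, 28, 30, 32}, so |H| = 17.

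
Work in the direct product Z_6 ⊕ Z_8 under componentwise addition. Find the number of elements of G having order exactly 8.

8

An element (a,b) has order lcm(ord(a), ord(b)); count pairs with lcm equal to 8.
Enumerating gives 8 such elements.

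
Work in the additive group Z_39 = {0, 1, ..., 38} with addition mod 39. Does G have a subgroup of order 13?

Yes

13 | 39. A subgroup of order 13 is {0, 3, 6, 9, 12, 15, 18, 21, 24, 27, 30, 33, 36}.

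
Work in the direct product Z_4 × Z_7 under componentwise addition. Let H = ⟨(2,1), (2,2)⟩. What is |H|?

14

|⟨(2,1)⟩| = 14 and |⟨(2,2)⟩| = 14, so |H| is a multiple of lcm(14, 14) = 14 and divides |G| = 28.
Closing under the operation: H = {(0,0), (0,1), (0,2), (0,3), (0,4), (0,5), (0,6), (2,0), (2,1), (2,2), (2,3), (2,4), (2,5), (2,6)}, so |H| = 14.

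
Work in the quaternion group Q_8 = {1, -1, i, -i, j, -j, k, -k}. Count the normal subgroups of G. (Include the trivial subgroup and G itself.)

6

G has 6 subgroups. Checking conjugation-invariance by order — order 1: 1/1 normal; order 2: 1/1 normal; order 4: 3/3 normal; order 8: 1/1 normal.
Total normal subgroups: 6.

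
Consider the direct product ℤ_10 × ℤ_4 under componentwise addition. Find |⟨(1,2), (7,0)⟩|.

20

|⟨(1,2)⟩| = 10 and |⟨(7,0)⟩| = 10, so |H| is a multiple of lcm(10, 10) = 10 and divides |G| = 40.
Closing under the operation: H = {(0,0), (0,2), (1,0), (1,2), (2,0), (2,2), (3,0), (3,2), (4,0), (4,2), (5,0), (5,2), (6,0), (6,2), (7,0), (7,2), (8,0), (8,2), (9,0), (9,2)}, so |H| = 20.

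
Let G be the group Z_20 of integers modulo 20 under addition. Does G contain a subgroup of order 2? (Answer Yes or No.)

2 | 20. A subgroup of order 2 is {0, 10}.

Yes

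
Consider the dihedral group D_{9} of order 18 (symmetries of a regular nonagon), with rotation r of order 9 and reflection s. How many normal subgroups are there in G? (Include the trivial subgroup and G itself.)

G has 16 subgroups. Checking conjugation-invariance by order — order 1: 1/1 normal; order 2: 0/9 normal; order 3: 1/1 normal; order 6: 0/3 normal; order 9: 1/1 normal; order 18: 1/1 normal.
Total normal subgroups: 4.

4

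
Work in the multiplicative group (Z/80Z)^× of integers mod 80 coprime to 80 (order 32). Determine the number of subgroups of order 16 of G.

|G| = 32 and 16 | 32, so subgroups of order 16 are possible by Lagrange.
The subgroups of order 16 are: {1, 7, 9, 11, 13, 19, 23, 37, 41, 47, 49, 51, 53, 59, 63, 77}; {1, 3, 9, 11, 17, 19, 27, 33, 41, 43, 49, 51, 57, 59, 67, 73}; {1, 9, 11, 19, 21, 29, 31, 39, 41, 49, 51, 59, 61, 69, 71, 79}; {1, 9, 13, 17, 21, 29, 33, 37, 41, 49, 53, 57, 61, 69, 73, 77}; … (7 in all).
So G has 7 subgroups of order 16.

7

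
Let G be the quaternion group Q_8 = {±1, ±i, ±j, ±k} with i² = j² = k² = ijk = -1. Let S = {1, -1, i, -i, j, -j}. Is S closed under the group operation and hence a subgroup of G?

No

|S| = 6 does not divide |G| = 8, so by Lagrange S is not a subgroup.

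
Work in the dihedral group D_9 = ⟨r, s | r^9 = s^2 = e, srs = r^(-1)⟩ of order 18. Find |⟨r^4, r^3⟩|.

|⟨r^4⟩| = 9 and |⟨r^3⟩| = 3, so |H| is a multiple of lcm(9, 3) = 9 and divides |G| = 18.
Closing under the operation: H = {e, r, r^2, r^3, r^4, r^5, r^6, r^7, r^8}, so |H| = 9.

9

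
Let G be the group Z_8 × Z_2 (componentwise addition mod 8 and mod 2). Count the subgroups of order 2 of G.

|G| = 16 and 2 | 16, so subgroups of order 2 are possible by Lagrange.
The subgroups of order 2 are: {(0,0), (0,1)}; {(0,0), (4,0)}; {(0,0), (4,1)}.
So G has 3 subgroups of order 2.

3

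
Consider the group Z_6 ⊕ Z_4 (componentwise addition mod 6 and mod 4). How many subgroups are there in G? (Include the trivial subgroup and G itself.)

|G| = 24, so by Lagrange every subgroup order divides 24. Divisors: 1, 2, 3, 4, 6, 8, 12, 24.
Subgroups by order — order 1: 1; order 2: 3; order 3: 1; order 4: 3; order 6: 3; order 8: 1; order 12: 3; order 24: 1.
Total: 1 + 3 + 1 + 3 + 3 + 1 + 3 + 1 = 16.

16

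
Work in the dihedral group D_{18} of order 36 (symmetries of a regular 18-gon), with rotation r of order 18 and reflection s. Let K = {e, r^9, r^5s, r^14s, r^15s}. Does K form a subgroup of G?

|K| = 5 does not divide |G| = 36, so by Lagrange K is not a subgroup.

No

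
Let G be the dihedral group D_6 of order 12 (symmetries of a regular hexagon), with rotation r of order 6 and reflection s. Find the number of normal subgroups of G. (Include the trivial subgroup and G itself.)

7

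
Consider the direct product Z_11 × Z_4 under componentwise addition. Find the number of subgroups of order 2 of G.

|G| = 44 and 2 | 44, so subgroups of order 2 are possible by Lagrange.
The subgroups of order 2 are: {(0,0), (0,2)}.
So G has 1 subgroup of order 2.

1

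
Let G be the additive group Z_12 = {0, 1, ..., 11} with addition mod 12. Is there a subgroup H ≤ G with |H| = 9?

No

9 does not divide |G| = 12, so by Lagrange no subgroup of order 9 exists.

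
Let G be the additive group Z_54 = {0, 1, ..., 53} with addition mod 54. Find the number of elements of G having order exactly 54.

18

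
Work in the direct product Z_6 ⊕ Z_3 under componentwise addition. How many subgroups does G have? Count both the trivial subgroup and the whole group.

12

|G| = 18, so by Lagrange every subgroup order divides 18. Divisors: 1, 2, 3, 6, 9, 18.
Subgroups by order — order 1: 1; order 2: 1; order 3: 4; order 6: 4; order 9: 1; order 18: 1.
Total: 1 + 1 + 4 + 4 + 1 + 1 = 12.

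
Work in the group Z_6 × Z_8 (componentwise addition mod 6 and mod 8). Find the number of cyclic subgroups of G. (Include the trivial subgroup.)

16

Each element a generates a cyclic subgroup ⟨a⟩; distinct elements may generate the same one (a cyclic group of order d has φ(d) generators).
Cyclic subgroups by order — order 1: 1; order 2: 3; order 3: 1; order 4: 2; order 6: 3; order 8: 2; order 12: 2; order 24: 2.
Total: 16.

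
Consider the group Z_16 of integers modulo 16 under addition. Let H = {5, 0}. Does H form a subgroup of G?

No

5 ∈ H but its inverse 11 ∉ H, so H is not a subgroup.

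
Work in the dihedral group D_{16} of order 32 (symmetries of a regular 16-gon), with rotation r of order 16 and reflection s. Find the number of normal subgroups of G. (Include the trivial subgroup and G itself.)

8

G has 36 subgroups. Checking conjugation-invariance by order — order 1: 1/1 normal; order 2: 1/17 normal; order 4: 1/9 normal; order 8: 1/5 normal; order 16: 3/3 normal; order 32: 1/1 normal.
Total normal subgroups: 8.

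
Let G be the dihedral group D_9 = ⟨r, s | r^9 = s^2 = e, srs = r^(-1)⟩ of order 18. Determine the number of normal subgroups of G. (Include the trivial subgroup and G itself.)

G has 16 subgroups. Checking conjugation-invariance by order — order 1: 1/1 normal; order 2: 0/9 normal; order 3: 1/1 normal; order 6: 0/3 normal; order 9: 1/1 normal; order 18: 1/1 normal.
Total normal subgroups: 4.

4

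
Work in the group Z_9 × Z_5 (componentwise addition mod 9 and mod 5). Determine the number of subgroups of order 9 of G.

1

|G| = 45 and 9 | 45, so subgroups of order 9 are possible by Lagrange.
The subgroups of order 9 are: {(0,0), (1,0), (2,0), (3,0), (4,0), (5,0), (6,0), (7,0), (8,0)}.
So G has 1 subgroup of order 9.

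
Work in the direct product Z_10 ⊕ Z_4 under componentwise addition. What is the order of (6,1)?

20

The order of (6,1) in Z_10 × Z_4 is lcm(ord(6) in Z_10, ord(1) in Z_4).
ord(6) = 5 and ord(1) = 4, so |⟨(6,1)⟩| = lcm(5, 4) = 20.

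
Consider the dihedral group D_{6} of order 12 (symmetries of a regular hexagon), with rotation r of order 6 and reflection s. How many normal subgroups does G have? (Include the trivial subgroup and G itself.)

7

G has 16 subgroups. Checking conjugation-invariance by order — order 1: 1/1 normal; order 2: 1/7 normal; order 3: 1/1 normal; order 4: 0/3 normal; order 6: 3/3 normal; order 12: 1/1 normal.
Total normal subgroups: 7.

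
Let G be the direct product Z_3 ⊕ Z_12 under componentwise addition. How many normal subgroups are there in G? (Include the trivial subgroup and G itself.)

G is abelian, so every subgroup is normal.
G has 18 subgroups in total, hence 18 normal subgroups.

18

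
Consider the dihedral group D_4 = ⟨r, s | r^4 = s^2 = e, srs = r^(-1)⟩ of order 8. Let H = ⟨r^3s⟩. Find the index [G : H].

|⟨r^3s⟩| = 2 and |G| = 8.
By Lagrange, [G : H] = |G|/|H| = 8/2 = 4.

4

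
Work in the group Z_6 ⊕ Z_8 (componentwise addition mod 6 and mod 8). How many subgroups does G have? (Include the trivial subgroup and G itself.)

22

|G| = 48, so by Lagrange every subgroup order divides 48. Divisors: 1, 2, 3, 4, 6, 8, 12, 16, 24, 48.
Subgroups by order — order 1: 1; order 2: 3; order 3: 1; order 4: 3; order 6: 3; order 8: 3; order 12: 3; order 16: 1; order 24: 3; order 48: 1.
Total: 1 + 3 + 1 + 3 + 3 + 3 + 3 + 1 + 3 + 1 = 22.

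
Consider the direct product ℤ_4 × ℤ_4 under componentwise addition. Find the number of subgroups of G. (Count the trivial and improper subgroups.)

|G| = 16, so by Lagrange every subgroup order divides 16. Divisors: 1, 2, 4, 8, 16.
Subgroups by order — order 1: 1; order 2: 3; order 4: 7; order 8: 3; order 16: 1.
Total: 1 + 3 + 7 + 3 + 1 = 15.

15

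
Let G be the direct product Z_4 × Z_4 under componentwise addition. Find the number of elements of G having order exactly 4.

12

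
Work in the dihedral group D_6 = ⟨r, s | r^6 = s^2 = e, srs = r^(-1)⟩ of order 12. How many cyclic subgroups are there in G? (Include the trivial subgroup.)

10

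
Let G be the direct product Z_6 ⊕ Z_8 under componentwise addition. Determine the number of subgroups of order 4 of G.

3

|G| = 48 and 4 | 48, so subgroups of order 4 are possible by Lagrange.
The subgroups of order 4 are: {(0,0), (0,2), (0,4), (0,6)}; {(0,0), (0,4), (3,0), (3,4)}; {(0,0), (0,4), (3,2), (3,6)}.
So G has 3 subgroups of order 4.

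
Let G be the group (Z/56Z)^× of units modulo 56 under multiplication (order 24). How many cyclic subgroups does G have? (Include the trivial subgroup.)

A cyclic subgroup of order d is generated by each of its φ(d) elements of order d, so the cyclic subgroups of order d number (#elements of order d)/φ(d).
Cyclic subgroups by order — order 1: 1; order 2: 7; order 3: 1; order 6: 7.
Total: 16.

16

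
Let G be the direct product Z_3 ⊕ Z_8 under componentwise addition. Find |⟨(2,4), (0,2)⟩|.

12

|⟨(2,4)⟩| = 6 and |⟨(0,2)⟩| = 4, so |H| is a multiple of lcm(6, 4) = 12 and divides |G| = 24.
Closing under the operation: H = {(0,0), (0,2), (0,4), (0,6), (1,0), (1,2), (1,4), (1,6), (2,0), (2,2), (2,4), (2,6)}, so |H| = 12.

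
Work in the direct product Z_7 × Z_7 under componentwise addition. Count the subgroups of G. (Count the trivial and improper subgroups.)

|G| = 49, so by Lagrange every subgroup order divides 49. Divisors: 1, 7, 49.
Subgroups by order — order 1: 1; order 7: 8; order 49: 1.
Total: 1 + 8 + 1 = 10.

10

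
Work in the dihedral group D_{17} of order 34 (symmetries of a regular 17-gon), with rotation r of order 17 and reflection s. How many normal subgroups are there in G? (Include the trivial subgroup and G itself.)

G has 20 subgroups. Checking conjugation-invariance by order — order 1: 1/1 normal; order 2: 0/17 normal; order 17: 1/1 normal; order 34: 1/1 normal.
Total normal subgroups: 3.

3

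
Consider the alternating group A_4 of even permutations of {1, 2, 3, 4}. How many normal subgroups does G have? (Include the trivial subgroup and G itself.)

3

G has 10 subgroups. Checking conjugation-invariance by order — order 1: 1/1 normal; order 2: 0/3 normal; order 3: 0/4 normal; order 4: 1/1 normal; order 12: 1/1 normal.
Total normal subgroups: 3.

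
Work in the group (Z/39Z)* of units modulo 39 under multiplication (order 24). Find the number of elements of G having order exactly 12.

8

The elements of order 12 are: 2, 7, 11, 19, 20, 28, 32, 37.
That's 8.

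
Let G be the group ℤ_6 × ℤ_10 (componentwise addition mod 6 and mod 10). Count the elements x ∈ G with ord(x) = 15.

8

An element (a,b) has order lcm(ord(a), ord(b)); count pairs with lcm equal to 15.
Enumerating gives 8 such elements.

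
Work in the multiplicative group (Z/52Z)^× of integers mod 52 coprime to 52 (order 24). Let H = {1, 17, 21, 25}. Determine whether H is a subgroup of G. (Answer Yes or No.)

No

17 ∈ H but its inverse 49 ∉ H, so H is not a subgroup.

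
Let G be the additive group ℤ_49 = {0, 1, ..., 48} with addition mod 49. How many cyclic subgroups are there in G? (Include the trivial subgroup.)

3

Each element a generates a cyclic subgroup ⟨a⟩; distinct elements may generate the same one (a cyclic group of order d has φ(d) generators).
Cyclic subgroups by order — order 1: 1; order 7: 1; order 49: 1.
Total: 3.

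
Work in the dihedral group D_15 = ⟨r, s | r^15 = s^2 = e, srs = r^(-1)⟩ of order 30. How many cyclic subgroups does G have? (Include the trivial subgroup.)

19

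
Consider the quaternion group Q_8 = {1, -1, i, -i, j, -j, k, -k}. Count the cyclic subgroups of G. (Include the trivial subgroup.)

5

Group the elements of G by the cyclic subgroup they generate; each cyclic subgroup of order d accounts for φ(d) elements.
Cyclic subgroups by order — order 1: 1; order 2: 1; order 4: 3.
Total: 5.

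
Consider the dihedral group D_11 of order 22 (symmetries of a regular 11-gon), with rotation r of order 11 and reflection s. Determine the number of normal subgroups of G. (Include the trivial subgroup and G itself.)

G has 14 subgroups. Checking conjugation-invariance by order — order 1: 1/1 normal; order 2: 0/11 normal; order 11: 1/1 normal; order 22: 1/1 normal.
Total normal subgroups: 3.

3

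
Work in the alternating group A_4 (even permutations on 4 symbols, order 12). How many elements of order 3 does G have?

The elements of order 3 are: (2 3 4), (2 4 3), (1 2 3), (1 2 4), (1 3 2), (1 3 4), (1 4 2), (1 4 3).
That's 8.

8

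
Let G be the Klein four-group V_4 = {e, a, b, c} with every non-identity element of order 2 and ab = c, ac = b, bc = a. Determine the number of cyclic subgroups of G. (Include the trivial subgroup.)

A cyclic subgroup of order d is generated by each of its φ(d) elements of order d, so the cyclic subgroups of order d number (#elements of order d)/φ(d).
Cyclic subgroups by order — order 1: 1; order 2: 3.
Total: 4.

4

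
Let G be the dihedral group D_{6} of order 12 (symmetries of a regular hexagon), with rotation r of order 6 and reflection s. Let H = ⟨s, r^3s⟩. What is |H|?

|⟨s⟩| = 2 and |⟨r^3s⟩| = 2, so |H| is a multiple of lcm(2, 2) = 2 and divides |G| = 12.
Closing under the operation: H = {e, r^3, s, r^3s}, so |H| = 4.

4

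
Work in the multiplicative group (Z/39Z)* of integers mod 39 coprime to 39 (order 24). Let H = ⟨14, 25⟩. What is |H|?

|⟨14⟩| = 2 and |⟨25⟩| = 2, so |H| is a multiple of lcm(2, 2) = 2 and divides |G| = 24.
Closing under the operation: H = {1, 14, 25, 38}, so |H| = 4.

4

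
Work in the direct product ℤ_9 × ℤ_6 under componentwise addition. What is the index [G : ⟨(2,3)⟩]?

3

|⟨(2,3)⟩| = 18 and |G| = 54.
By Lagrange, [G : H] = |G|/|H| = 54/18 = 3.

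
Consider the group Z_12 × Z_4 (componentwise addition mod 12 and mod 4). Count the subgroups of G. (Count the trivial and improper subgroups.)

30

|G| = 48, so by Lagrange every subgroup order divides 48. Divisors: 1, 2, 3, 4, 6, 8, 12, 16, 24, 48.
Subgroups by order — order 1: 1; order 2: 3; order 3: 1; order 4: 7; order 6: 3; order 8: 3; order 12: 7; order 16: 1; order 24: 3; order 48: 1.
Total: 1 + 3 + 1 + 7 + 3 + 3 + 7 + 1 + 3 + 1 = 30.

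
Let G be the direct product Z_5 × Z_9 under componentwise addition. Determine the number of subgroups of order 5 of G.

1

|G| = 45 and 5 | 45, so subgroups of order 5 are possible by Lagrange.
The subgroups of order 5 are: {(0,0), (1,0), (2,0), (3,0), (4,0)}.
So G has 1 subgroup of order 5.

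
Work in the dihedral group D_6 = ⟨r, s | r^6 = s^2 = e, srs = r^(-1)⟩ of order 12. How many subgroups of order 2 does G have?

|G| = 12 and 2 | 12, so subgroups of order 2 are possible by Lagrange.
The subgroups of order 2 are: {e, r^2s}; {e, r^3}; {e, r^3s}; {e, r^4s}; … (7 in all).
So G has 7 subgroups of order 2.

7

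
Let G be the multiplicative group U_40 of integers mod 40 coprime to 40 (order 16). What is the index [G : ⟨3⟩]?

|⟨3⟩| = 4 and |G| = 16.
By Lagrange, [G : H] = |G|/|H| = 16/4 = 4.

4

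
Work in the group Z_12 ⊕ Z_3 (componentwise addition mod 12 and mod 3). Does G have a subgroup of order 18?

Yes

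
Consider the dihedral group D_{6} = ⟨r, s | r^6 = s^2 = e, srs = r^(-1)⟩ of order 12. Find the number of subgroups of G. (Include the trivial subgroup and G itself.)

16

|G| = 12, so by Lagrange every subgroup order divides 12. Divisors: 1, 2, 3, 4, 6, 12.
Subgroups by order — order 1: 1; order 2: 7; order 3: 1; order 4: 3; order 6: 3; order 12: 1.
Total: 1 + 7 + 1 + 3 + 3 + 1 = 16.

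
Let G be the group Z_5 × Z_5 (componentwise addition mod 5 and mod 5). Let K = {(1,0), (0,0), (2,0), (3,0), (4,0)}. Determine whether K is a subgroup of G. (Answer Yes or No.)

Yes

|K| = 5 divides |G| = 25, consistent with Lagrange.
K contains the identity, every element's inverse is in K, and K is closed under +: it is a subgroup.
In fact K = ⟨(4,0)⟩.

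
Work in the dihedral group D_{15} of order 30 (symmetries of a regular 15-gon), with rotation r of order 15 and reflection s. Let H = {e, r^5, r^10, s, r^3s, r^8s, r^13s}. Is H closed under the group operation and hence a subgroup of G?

No

|H| = 7 does not divide |G| = 30, so by Lagrange H is not a subgroup.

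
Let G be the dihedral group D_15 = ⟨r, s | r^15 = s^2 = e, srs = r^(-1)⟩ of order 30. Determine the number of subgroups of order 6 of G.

|G| = 30 and 6 | 30, so subgroups of order 6 are possible by Lagrange.
The subgroups of order 6 are: {e, r^5, r^10, s, r^5s, r^10s}; {e, r^5, r^10, rs, r^6s, r^11s}; {e, r^5, r^10, r^2s, r^7s, r^12s}; {e, r^5, r^10, r^3s, r^8s, r^13s}; … (5 in all).
So G has 5 subgroups of order 6.

5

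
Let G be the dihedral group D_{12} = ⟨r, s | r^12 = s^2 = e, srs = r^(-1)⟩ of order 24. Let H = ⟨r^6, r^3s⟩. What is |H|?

|⟨r^6⟩| = 2 and |⟨r^3s⟩| = 2, so |H| is a multiple of lcm(2, 2) = 2 and divides |G| = 24.
Closing under the operation: H = {e, r^6, r^3s, r^9s}, so |H| = 4.

4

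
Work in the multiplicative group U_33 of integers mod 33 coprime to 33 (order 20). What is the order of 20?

Compute successive powers of 20 mod 33: 20, 4, 14, 16, 23, 31, 26, 25, …; 20^10 ≡ 1 (mod 33).
So |⟨20⟩| = 10.

10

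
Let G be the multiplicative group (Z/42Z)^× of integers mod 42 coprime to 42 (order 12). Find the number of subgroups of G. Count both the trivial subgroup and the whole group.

10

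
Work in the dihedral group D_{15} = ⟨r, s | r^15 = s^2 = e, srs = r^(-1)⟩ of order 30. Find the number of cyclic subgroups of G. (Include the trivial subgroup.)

Group the elements of G by the cyclic subgroup they generate; each cyclic subgroup of order d accounts for φ(d) elements.
Cyclic subgroups by order — order 1: 1; order 2: 15; order 3: 1; order 5: 1; order 15: 1.
Total: 19.

19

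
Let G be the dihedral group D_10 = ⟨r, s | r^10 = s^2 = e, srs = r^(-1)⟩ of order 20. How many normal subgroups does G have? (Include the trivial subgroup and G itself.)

7

G has 22 subgroups. Checking conjugation-invariance by order — order 1: 1/1 normal; order 2: 1/11 normal; order 4: 0/5 normal; order 5: 1/1 normal; order 10: 3/3 normal; order 20: 1/1 normal.
Total normal subgroups: 7.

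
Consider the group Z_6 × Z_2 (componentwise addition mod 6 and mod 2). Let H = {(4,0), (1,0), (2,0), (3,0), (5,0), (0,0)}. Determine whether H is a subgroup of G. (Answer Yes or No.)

Yes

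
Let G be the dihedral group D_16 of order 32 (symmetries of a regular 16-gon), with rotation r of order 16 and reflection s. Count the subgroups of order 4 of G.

9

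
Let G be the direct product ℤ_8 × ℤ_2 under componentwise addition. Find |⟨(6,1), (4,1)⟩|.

8

|⟨(6,1)⟩| = 4 and |⟨(4,1)⟩| = 2, so |H| is a multiple of lcm(4, 2) = 4 and divides |G| = 16.
Closing under the operation: H = {(0,0), (0,1), (2,0), (2,1), (4,0), (4,1), (6,0), (6,1)}, so |H| = 8.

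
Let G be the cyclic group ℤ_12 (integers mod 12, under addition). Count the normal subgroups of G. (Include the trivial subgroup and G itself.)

G is abelian, so every subgroup is normal.
G has 6 subgroups in total, hence 6 normal subgroups.

6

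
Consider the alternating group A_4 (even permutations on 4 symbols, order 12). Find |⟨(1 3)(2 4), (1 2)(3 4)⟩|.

4

|⟨(1 3)(2 4)⟩| = 2 and |⟨(1 2)(3 4)⟩| = 2, so |H| is a multiple of lcm(2, 2) = 2 and divides |G| = 12.
Closing under the operation: H = {e, (1 2)(3 4), (1 3)(2 4), (1 4)(2 3)}, so |H| = 4.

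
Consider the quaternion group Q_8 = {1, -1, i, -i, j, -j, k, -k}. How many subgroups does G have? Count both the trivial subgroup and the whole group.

|G| = 8, so by Lagrange every subgroup order divides 8. Divisors: 1, 2, 4, 8.
Subgroups by order — order 1: 1; order 2: 1; order 4: 3; order 8: 1.
Total: 1 + 1 + 3 + 1 = 6.

6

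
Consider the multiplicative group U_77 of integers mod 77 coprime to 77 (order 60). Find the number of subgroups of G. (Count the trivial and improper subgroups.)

20

|G| = 60, so by Lagrange every subgroup order divides 60. Divisors: 1, 2, 3, 4, 5, 6, 10, 12, 15, 20, 30, 60.
Subgroups by order — order 1: 1; order 2: 3; order 3: 1; order 4: 1; order 5: 1; order 6: 3; order 10: 3; order 12: 1; order 15: 1; order 20: 1; order 30: 3; order 60: 1.
Total: 1 + 3 + 1 + 1 + 1 + 3 + 3 + 1 + 1 + 1 + 3 + 1 = 20.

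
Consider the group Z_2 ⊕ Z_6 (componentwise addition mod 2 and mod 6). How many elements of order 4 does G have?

0

An element (a,b) has order lcm(ord(a), ord(b)); count pairs with lcm equal to 4.
Enumerating gives 0 such elements.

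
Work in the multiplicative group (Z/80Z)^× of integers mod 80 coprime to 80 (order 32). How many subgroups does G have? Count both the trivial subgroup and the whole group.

54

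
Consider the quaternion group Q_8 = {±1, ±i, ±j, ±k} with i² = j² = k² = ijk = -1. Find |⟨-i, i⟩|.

4

|⟨-i⟩| = 4 and |⟨i⟩| = 4, so |H| is a multiple of lcm(4, 4) = 4 and divides |G| = 8.
Closing under the operation: H = {1, -1, i, -i}, so |H| = 4.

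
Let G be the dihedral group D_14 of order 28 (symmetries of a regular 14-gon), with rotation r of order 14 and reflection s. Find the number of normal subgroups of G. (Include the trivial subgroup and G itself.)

7

G has 28 subgroups. Checking conjugation-invariance by order — order 1: 1/1 normal; order 2: 1/15 normal; order 4: 0/7 normal; order 7: 1/1 normal; order 14: 3/3 normal; order 28: 1/1 normal.
Total normal subgroups: 7.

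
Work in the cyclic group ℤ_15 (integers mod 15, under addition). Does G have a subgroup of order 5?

Yes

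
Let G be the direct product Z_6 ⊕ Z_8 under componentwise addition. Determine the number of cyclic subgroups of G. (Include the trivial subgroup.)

16

Each element a generates a cyclic subgroup ⟨a⟩; distinct elements may generate the same one (a cyclic group of order d has φ(d) generators).
Cyclic subgroups by order — order 1: 1; order 2: 3; order 3: 1; order 4: 2; order 6: 3; order 8: 2; order 12: 2; order 24: 2.
Total: 16.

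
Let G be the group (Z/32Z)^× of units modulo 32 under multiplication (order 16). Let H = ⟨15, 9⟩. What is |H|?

8

|⟨15⟩| = 2 and |⟨9⟩| = 4, so |H| is a multiple of lcm(2, 4) = 4 and divides |G| = 16.
Closing under the operation: H = {1, 7, 9, 15, 17, 23, 25, 31}, so |H| = 8.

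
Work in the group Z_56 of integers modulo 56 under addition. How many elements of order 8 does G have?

4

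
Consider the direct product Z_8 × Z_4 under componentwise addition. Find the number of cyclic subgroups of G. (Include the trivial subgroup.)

14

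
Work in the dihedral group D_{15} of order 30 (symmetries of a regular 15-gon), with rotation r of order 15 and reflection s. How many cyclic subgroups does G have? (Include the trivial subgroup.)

A cyclic subgroup of order d is generated by each of its φ(d) elements of order d, so the cyclic subgroups of order d number (#elements of order d)/φ(d).
Cyclic subgroups by order — order 1: 1; order 2: 15; order 3: 1; order 5: 1; order 15: 1.
Total: 19.

19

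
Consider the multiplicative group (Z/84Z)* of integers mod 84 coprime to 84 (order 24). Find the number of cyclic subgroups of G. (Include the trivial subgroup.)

16

Group the elements of G by the cyclic subgroup they generate; each cyclic subgroup of order d accounts for φ(d) elements.
Cyclic subgroups by order — order 1: 1; order 2: 7; order 3: 1; order 6: 7.
Total: 16.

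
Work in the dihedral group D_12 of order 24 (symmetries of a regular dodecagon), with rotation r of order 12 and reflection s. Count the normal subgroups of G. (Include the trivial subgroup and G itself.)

9

G has 34 subgroups. Checking conjugation-invariance by order — order 1: 1/1 normal; order 2: 1/13 normal; order 3: 1/1 normal; order 4: 1/7 normal; order 6: 1/5 normal; order 8: 0/3 normal; order 12: 3/3 normal; order 24: 1/1 normal.
Total normal subgroups: 9.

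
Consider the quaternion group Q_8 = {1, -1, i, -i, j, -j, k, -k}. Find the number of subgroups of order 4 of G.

|G| = 8 and 4 | 8, so subgroups of order 4 are possible by Lagrange.
The subgroups of order 4 are: {1, -1, i, -i}; {1, -1, j, -j}; {1, -1, k, -k}.
So G has 3 subgroups of order 4.

3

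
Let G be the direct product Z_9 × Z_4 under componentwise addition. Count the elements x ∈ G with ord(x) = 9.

6

An element (a,b) has order lcm(ord(a), ord(b)); count pairs with lcm equal to 9.
Enumerating gives 6 such elements.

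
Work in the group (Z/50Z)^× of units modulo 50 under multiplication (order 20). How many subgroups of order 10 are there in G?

1

|G| = 20 and 10 | 20, so subgroups of order 10 are possible by Lagrange.
The subgroups of order 10 are: {1, 9, 11, 19, 21, 29, 31, 39, 41, 49}.
So G has 1 subgroup of order 10.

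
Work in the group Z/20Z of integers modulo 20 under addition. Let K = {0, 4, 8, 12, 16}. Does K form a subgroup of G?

Yes

|K| = 5 divides |G| = 20, consistent with Lagrange.
K contains the identity, every element's inverse is in K, and K is closed under +: it is a subgroup.
In fact K = ⟨16⟩.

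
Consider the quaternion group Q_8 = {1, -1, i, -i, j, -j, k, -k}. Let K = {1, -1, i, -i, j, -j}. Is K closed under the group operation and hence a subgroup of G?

No

|K| = 6 does not divide |G| = 8, so by Lagrange K is not a subgroup.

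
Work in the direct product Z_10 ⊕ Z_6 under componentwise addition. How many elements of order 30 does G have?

24

An element (a,b) has order lcm(ord(a), ord(b)); count pairs with lcm equal to 30.
Enumerating gives 24 such elements.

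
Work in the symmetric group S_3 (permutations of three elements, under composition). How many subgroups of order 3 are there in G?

1

|G| = 6 and 3 | 6, so subgroups of order 3 are possible by Lagrange.
The subgroups of order 3 are: {e, (1 2 3), (1 3 2)}.
So G has 1 subgroup of order 3.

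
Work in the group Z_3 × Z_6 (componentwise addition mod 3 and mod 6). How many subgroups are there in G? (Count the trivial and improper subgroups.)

|G| = 18, so by Lagrange every subgroup order divides 18. Divisors: 1, 2, 3, 6, 9, 18.
Subgroups by order — order 1: 1; order 2: 1; order 3: 4; order 6: 4; order 9: 1; order 18: 1.
Total: 1 + 1 + 4 + 4 + 1 + 1 = 12.

12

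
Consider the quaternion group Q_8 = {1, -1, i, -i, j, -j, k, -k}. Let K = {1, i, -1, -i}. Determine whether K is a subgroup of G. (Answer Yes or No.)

Yes

|K| = 4 divides |G| = 8, consistent with Lagrange.
K contains the identity, every element's inverse is in K, and K is closed under ·: it is a subgroup.
In fact K = ⟨-i⟩.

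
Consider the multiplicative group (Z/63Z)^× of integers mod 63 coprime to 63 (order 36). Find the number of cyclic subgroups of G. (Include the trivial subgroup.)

20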